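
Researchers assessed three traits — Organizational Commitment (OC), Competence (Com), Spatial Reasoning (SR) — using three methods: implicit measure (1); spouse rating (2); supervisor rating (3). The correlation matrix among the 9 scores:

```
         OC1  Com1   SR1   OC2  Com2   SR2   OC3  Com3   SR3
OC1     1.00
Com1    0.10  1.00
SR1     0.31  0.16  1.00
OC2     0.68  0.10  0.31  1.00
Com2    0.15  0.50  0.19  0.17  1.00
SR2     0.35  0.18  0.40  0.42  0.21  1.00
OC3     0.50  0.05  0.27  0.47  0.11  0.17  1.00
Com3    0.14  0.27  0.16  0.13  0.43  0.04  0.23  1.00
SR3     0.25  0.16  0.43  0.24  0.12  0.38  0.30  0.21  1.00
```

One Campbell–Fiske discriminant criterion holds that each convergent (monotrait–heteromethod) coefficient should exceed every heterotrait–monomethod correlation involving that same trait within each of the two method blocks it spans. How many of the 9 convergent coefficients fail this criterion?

Checking each validity diagonal entry against its comparison values:
OC (methods 1·2): 0.68 vs {0.10, 0.17, 0.31, 0.42} → pass.
OC (methods 1·3): 0.50 vs {0.10, 0.23, 0.31, 0.30} → pass.
OC (methods 2·3): 0.47 vs {0.17, 0.23, 0.42, 0.30} → pass.
Com (methods 1·2): 0.50 vs {0.10, 0.17, 0.16, 0.21} → pass.
Com (methods 1·3): 0.27 vs {0.10, 0.23, 0.16, 0.21} → pass.
Com (methods 2·3): 0.43 vs {0.17, 0.23, 0.21, 0.21} → pass.
SR (methods 1·2): 0.40 vs {0.31, 0.42, 0.16, 0.21} → fail.
SR (methods 1·3): 0.43 vs {0.31, 0.30, 0.16, 0.21} → pass.
SR (methods 2·3): 0.38 vs {0.42, 0.30, 0.21, 0.21} → fail.
2 of 9 fail.

2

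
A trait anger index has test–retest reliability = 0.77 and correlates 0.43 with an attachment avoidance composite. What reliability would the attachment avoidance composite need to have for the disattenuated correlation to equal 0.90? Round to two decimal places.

0.30

r_true = r_obs / √(r_xx · r_yy) ⇒ 0.90 = 0.43 / √(0.77 · r_yy).
√(0.77 · r_yy) = 0.43 / 0.90 = 0.4778; 0.77 · r_yy = 0.2283; r_yy = 0.2283 / 0.77 ≈ 0.30.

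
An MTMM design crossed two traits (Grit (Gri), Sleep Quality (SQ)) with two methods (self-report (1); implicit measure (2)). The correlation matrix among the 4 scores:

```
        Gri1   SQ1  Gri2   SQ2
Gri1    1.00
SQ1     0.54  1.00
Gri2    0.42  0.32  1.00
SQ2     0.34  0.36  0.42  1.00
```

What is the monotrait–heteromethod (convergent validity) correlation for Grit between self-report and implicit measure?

Same trait (Gri), different methods: r(Gri1, Gri2) = 0.42.

0.42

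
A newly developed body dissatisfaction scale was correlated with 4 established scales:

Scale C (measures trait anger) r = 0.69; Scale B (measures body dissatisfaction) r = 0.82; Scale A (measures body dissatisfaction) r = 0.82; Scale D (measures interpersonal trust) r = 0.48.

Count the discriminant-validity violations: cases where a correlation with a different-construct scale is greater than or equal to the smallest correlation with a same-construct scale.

Convergent (same construct = body dissatisfaction): Scale B, Scale A.
Smallest convergent = 0.82. Discriminant values: 0.69, 0.48; count ≥ 0.82 → 0.

0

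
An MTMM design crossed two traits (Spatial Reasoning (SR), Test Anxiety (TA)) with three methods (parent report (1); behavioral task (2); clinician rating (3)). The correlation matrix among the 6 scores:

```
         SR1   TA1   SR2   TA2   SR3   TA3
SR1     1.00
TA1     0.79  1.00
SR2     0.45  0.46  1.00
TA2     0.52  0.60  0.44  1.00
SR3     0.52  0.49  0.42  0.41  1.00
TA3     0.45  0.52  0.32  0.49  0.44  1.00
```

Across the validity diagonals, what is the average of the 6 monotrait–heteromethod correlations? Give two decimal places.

0.50

Convergent values: 0.45, 0.52, 0.42, 0.60, 0.52, 0.49; mean = 3.00/6 = 0.50.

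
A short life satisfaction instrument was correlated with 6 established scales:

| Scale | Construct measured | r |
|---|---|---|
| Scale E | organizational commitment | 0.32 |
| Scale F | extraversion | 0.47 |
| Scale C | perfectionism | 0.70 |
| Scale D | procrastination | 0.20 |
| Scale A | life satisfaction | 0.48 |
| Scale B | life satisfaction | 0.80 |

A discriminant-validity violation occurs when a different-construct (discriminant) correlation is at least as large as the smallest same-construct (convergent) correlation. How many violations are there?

Convergent (same construct = life satisfaction): Scale A, Scale B.
Smallest convergent = 0.48. Discriminant values: 0.32, 0.47, 0.70, 0.20; count ≥ 0.48 → 1.

1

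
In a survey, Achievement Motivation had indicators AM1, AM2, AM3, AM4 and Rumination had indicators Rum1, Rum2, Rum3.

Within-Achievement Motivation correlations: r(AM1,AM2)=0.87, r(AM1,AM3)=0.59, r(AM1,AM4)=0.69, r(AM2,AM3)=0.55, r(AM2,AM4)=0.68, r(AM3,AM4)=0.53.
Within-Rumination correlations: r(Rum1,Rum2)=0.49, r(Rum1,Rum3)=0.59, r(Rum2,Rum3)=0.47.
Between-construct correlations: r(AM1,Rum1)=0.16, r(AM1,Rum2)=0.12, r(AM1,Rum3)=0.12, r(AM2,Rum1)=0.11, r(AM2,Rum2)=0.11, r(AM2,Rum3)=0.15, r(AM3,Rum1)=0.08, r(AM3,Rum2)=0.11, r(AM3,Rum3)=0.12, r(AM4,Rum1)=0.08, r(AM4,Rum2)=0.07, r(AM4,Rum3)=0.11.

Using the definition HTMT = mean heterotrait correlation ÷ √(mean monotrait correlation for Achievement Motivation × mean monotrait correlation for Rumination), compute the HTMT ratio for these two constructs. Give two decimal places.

0.19

Mean heterotrait r = 1.34/12 = 0.1117.
Mean within-AM = 3.91/6 = 0.6517; mean within-Rum = 1.55/3 = 0.5167.
Geometric mean = √(0.6517 × 0.5167) = 0.5803.
HTMT = 0.1117 / 0.5803 = 0.19.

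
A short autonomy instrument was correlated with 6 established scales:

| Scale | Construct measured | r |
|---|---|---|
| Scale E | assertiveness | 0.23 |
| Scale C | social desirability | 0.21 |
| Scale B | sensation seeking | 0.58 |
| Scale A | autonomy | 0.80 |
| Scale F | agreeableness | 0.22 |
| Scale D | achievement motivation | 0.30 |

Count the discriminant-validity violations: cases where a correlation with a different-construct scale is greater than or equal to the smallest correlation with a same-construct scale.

Convergent (same construct = autonomy): Scale A.
Smallest convergent = 0.80. Discriminant values: 0.23, 0.21, 0.58, 0.22, 0.30; count ≥ 0.80 → 0.

0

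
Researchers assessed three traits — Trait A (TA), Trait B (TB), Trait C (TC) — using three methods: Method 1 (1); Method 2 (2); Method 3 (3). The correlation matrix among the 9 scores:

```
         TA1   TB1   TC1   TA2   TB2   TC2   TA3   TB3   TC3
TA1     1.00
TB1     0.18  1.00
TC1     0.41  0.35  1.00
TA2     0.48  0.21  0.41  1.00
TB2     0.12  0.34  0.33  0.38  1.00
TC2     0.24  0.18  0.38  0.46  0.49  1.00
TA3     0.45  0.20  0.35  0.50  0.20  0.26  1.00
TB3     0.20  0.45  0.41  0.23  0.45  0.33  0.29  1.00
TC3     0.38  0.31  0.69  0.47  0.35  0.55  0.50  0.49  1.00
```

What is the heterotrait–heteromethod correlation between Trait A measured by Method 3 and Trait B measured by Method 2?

0.20

Different traits and methods: r(TA3, TB2) = 0.20.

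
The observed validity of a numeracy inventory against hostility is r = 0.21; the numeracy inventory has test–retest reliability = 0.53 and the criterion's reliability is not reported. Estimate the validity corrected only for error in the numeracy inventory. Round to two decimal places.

0.29

Single correction: r_c = r_obs / √r_xx = 0.21 / √0.53 = 0.21 / 0.7280 ≈ 0.29.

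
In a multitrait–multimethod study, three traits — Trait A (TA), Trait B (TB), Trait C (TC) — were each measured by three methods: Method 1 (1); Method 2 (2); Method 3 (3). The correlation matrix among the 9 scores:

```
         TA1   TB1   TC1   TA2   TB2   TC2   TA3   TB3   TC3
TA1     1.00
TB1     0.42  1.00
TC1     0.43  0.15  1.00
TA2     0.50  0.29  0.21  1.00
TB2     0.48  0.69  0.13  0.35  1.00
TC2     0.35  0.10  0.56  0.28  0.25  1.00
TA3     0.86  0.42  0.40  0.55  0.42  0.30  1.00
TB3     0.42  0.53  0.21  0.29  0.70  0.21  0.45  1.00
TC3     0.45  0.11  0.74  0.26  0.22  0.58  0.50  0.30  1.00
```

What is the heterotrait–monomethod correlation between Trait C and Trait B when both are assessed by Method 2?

0.25

Different traits, same method: r(TC2, TB2) = 0.25.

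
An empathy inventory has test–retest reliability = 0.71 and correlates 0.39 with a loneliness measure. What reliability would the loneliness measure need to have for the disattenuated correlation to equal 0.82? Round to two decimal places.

r_true = r_obs / √(r_xx · r_yy) ⇒ 0.82 = 0.39 / √(0.71 · r_yy).
√(0.71 · r_yy) = 0.39 / 0.82 = 0.4756; 0.71 · r_yy = 0.2262; r_yy = 0.2262 / 0.71 ≈ 0.32.

0.32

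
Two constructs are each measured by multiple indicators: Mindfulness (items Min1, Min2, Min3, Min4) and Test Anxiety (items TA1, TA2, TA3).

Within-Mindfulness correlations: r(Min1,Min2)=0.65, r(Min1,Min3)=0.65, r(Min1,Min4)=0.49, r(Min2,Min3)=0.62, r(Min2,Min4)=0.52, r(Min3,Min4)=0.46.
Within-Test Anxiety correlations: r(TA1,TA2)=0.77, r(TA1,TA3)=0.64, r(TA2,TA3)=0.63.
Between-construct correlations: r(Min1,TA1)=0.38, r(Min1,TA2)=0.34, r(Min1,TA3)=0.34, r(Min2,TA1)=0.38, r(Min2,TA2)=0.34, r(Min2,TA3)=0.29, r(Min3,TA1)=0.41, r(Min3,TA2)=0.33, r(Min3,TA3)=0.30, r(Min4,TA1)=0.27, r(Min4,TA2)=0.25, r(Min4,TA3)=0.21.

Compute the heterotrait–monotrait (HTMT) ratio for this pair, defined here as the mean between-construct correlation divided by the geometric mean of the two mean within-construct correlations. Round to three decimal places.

0.516

Mean between = 3.84/12 = 0.3200.
Mean within-Min = 3.39/6 = 0.5650; mean within-TA = 2.04/3 = 0.6800.
Geometric mean = √(0.5650 × 0.6800) = 0.6198.
HTMT = 0.3200 / 0.6198 = 0.516.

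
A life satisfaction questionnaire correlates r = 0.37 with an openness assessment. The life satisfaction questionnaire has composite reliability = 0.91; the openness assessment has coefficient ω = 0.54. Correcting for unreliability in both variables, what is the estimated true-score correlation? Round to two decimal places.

r_true = r_obs / √(r_xx · r_yy) = 0.37 / √(0.91 × 0.54) = 0.37 / √0.4914 = 0.37 / 0.7010 ≈ 0.53.

0.53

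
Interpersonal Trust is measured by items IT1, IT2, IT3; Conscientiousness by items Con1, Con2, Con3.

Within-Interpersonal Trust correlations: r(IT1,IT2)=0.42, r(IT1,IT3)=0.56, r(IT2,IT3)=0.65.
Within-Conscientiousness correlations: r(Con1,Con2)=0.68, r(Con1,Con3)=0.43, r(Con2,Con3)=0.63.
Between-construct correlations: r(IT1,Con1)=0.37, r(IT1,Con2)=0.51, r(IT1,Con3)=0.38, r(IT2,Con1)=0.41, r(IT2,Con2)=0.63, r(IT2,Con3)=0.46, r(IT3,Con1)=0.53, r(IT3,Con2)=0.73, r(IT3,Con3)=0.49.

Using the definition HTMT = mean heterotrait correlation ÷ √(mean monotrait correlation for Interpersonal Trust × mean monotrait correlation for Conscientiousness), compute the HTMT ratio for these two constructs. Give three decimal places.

0.893

Mean heterotrait r = 4.51/9 = 0.5011.
Mean within-IT = 1.63/3 = 0.5433; mean within-Con = 1.74/3 = 0.5800.
Geometric mean = √(0.5433 × 0.5800) = 0.5614.
HTMT = 0.5011 / 0.5614 = 0.893.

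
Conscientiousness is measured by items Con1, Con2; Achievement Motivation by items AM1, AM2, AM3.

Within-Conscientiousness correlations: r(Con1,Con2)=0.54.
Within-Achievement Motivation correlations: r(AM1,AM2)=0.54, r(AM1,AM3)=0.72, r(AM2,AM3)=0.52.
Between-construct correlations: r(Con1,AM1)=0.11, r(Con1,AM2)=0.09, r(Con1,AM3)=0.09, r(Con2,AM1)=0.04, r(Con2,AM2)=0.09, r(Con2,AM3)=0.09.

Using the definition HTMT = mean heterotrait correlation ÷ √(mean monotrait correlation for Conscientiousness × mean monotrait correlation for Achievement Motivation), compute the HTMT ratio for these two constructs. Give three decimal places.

0.150

Between-construct mean = 0.51/6 = 0.0850.
Mean within-Con = 0.54/1 = 0.5400; mean within-AM = 1.78/3 = 0.5933.
Geometric mean = √(0.5400 × 0.5933) = 0.5660.
HTMT = 0.0850 / 0.5660 = 0.150.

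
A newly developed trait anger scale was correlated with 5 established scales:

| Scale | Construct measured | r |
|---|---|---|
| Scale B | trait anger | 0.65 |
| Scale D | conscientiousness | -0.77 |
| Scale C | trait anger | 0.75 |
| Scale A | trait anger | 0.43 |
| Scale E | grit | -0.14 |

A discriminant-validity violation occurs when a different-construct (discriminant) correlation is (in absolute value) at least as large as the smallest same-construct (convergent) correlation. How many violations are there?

Convergent (same construct = trait anger): Scale B, Scale C, Scale A.
Smallest convergent = 0.43. Discriminant |r|: 0.77, 0.14; count ≥ 0.43 → 1.

1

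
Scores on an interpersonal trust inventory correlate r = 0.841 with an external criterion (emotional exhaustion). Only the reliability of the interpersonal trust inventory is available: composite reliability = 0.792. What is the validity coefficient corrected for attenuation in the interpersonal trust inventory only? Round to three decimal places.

0.945

Single correction: r_c = r_obs / √r_xx = 0.841 / √0.792 = 0.841 / 0.8899 ≈ 0.945.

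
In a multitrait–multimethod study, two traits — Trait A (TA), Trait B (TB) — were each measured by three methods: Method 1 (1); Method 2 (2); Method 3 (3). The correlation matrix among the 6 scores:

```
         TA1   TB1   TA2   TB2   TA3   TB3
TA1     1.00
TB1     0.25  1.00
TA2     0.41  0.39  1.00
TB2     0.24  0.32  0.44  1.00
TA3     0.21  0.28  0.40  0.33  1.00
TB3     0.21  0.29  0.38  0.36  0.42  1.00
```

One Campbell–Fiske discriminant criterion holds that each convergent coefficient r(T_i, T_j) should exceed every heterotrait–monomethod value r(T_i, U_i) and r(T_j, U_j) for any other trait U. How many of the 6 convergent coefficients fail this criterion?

Convergent coefficients and their comparison sets:
TA (methods 1·2): 0.41 vs {0.25, 0.44} → fail.
TA (methods 1·3): 0.21 vs {0.25, 0.42} → fail.
TA (methods 2·3): 0.40 vs {0.44, 0.42} → fail.
TB (methods 1·2): 0.32 vs {0.25, 0.44} → fail.
TB (methods 1·3): 0.29 vs {0.25, 0.42} → fail.
TB (methods 2·3): 0.36 vs {0.44, 0.42} → fail.
6 of 6 fail.

6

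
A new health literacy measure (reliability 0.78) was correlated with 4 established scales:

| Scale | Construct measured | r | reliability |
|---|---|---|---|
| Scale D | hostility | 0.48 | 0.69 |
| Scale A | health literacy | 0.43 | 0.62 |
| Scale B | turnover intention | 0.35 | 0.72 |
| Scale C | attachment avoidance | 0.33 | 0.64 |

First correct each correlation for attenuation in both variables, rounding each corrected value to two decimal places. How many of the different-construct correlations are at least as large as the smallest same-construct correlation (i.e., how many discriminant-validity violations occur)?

Disattenuated r (r / √(r_scale · r_new)):
  Scale D (disc): 0.48 / √(0.69·0.78) = 0.65
  Scale A (conv): 0.43 / √(0.62·0.78) = 0.62
  Scale B (disc): 0.35 / √(0.72·0.78) = 0.47
  Scale C (disc): 0.33 / √(0.64·0.78) = 0.47
Smallest convergent = 0.62. Discriminant values: 0.65, 0.47, 0.47; count ≥ 0.62 → 1.

1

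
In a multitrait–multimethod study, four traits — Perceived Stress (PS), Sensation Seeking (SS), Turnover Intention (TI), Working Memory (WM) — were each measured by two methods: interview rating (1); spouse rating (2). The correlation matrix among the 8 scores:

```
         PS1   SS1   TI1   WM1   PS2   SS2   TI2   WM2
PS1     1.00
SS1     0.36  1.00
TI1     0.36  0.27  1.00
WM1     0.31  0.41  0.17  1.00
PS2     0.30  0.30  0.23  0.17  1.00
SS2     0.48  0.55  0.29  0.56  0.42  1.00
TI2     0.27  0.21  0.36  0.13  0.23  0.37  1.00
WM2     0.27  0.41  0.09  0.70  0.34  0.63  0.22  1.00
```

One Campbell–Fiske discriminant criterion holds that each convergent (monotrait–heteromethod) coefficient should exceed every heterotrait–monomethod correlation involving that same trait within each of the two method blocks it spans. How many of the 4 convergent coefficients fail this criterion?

3

Checking each validity diagonal entry against its comparison values:
PS (methods 1·2): 0.30 vs {0.36, 0.42, 0.36, 0.23, 0.31, 0.34} → fail.
SS (methods 1·2): 0.55 vs {0.36, 0.42, 0.27, 0.37, 0.41, 0.63} → fail.
TI (methods 1·2): 0.36 vs {0.36, 0.23, 0.27, 0.37, 0.17, 0.22} → fail.
WM (methods 1·2): 0.70 vs {0.31, 0.34, 0.41, 0.63, 0.17, 0.22} → pass.
3 of 4 fail.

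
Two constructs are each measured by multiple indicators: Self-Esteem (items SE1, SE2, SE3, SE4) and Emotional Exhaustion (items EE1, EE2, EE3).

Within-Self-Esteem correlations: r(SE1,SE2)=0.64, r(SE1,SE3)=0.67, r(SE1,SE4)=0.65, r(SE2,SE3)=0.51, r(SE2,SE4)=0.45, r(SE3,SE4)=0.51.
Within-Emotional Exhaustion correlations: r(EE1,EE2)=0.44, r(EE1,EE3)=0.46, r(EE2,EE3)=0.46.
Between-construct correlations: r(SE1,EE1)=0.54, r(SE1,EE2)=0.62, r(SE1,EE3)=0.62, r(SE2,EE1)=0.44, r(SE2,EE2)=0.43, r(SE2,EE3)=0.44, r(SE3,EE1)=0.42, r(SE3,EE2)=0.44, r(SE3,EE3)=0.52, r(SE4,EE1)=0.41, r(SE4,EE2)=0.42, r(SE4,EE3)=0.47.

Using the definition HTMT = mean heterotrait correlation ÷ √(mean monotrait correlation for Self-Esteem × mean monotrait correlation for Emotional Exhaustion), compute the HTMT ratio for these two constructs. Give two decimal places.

Mean heterotrait r = 5.77/12 = 0.4808.
Mean within-SE = 3.43/6 = 0.5717; mean within-EE = 1.36/3 = 0.4533.
Geometric mean = √(0.5717 × 0.4533) = 0.5091.
HTMT = 0.4808 / 0.5091 = 0.94.

0.94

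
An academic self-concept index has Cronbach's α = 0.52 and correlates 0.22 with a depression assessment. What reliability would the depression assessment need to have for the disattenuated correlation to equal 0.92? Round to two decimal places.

0.11

r_true = r_obs / √(r_xx · r_yy) ⇒ 0.92 = 0.22 / √(0.52 · r_yy).
√(0.52 · r_yy) = 0.22 / 0.92 = 0.2391; 0.52 · r_yy = 0.0572; r_yy = 0.0572 / 0.52 ≈ 0.11.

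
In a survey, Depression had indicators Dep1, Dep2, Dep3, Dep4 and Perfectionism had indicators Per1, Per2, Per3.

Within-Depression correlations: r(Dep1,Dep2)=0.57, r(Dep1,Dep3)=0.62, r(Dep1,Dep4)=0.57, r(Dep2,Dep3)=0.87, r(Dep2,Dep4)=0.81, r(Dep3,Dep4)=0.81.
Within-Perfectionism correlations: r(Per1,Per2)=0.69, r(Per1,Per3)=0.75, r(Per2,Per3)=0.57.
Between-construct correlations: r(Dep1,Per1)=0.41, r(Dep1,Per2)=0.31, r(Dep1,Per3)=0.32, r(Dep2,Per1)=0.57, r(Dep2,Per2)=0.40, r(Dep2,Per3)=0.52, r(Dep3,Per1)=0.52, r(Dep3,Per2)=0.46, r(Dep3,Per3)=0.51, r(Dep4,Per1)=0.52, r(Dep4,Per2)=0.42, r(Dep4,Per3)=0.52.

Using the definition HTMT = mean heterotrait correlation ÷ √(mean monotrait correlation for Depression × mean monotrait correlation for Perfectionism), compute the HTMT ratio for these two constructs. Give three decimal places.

Between-construct mean = 5.48/12 = 0.4567.
Mean within-Dep = 4.25/6 = 0.7083; mean within-Per = 2.01/3 = 0.6700.
Geometric mean = √(0.7083 × 0.6700) = 0.6889.
HTMT = 0.4567 / 0.6889 = 0.663.

0.663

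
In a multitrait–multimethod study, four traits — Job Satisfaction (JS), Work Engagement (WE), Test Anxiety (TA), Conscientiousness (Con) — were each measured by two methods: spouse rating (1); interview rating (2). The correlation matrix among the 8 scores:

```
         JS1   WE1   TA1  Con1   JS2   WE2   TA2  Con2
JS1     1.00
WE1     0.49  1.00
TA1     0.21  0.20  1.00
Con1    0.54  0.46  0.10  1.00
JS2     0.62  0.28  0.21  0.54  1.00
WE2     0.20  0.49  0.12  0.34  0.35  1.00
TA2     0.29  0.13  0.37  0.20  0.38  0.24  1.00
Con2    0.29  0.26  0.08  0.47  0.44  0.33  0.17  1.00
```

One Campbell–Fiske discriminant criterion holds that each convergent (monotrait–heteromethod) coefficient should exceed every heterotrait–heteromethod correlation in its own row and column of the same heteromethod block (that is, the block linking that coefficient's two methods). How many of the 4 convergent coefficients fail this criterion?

1

Each convergent coefficient versus the relevant comparison correlations:
JS (methods 1·2): 0.62 vs {0.20, 0.28, 0.29, 0.21, 0.29, 0.54} → pass.
WE (methods 1·2): 0.49 vs {0.28, 0.20, 0.13, 0.12, 0.26, 0.34} → pass.
TA (methods 1·2): 0.37 vs {0.21, 0.29, 0.12, 0.13, 0.08, 0.20} → pass.
Con (methods 1·2): 0.47 vs {0.54, 0.29, 0.34, 0.26, 0.20, 0.08} → fail.
1 of 4 fail.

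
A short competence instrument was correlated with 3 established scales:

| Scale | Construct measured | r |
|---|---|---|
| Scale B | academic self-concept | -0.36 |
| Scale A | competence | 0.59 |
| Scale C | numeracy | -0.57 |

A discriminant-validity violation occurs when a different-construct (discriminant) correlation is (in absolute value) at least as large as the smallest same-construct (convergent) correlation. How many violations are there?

0

Convergent (same construct = competence): Scale A.
Smallest convergent = 0.59. Discriminant |r|: 0.36, 0.57; count ≥ 0.59 → 0.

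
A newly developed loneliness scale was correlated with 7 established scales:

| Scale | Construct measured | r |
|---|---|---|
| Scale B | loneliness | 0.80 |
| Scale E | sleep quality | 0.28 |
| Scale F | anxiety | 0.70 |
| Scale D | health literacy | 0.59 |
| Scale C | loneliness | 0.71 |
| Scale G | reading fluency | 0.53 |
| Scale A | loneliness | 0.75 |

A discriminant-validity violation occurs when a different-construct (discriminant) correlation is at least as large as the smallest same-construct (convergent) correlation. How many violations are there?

Convergent (same construct = loneliness): Scale B, Scale C, Scale A.
Smallest convergent = 0.71. Discriminant values: 0.28, 0.70, 0.59, 0.53; count ≥ 0.71 → 0.

0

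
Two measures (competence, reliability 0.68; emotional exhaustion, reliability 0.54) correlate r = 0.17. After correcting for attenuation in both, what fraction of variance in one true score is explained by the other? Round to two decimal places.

0.08

Disattenuated r = 0.17 / √(0.68 × 0.54) = 0.17 / 0.6060 = 0.2805.
Shared true-score variance = 0.2805² = 0.0787 ≈ 0.08.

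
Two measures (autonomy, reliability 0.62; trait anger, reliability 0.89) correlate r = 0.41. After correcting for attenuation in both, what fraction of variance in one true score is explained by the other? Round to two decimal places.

0.30

Disattenuated r = 0.41 / √(0.62 × 0.89) = 0.41 / 0.7428 = 0.5520.
Shared true-score variance = 0.5520² = 0.3047 ≈ 0.30.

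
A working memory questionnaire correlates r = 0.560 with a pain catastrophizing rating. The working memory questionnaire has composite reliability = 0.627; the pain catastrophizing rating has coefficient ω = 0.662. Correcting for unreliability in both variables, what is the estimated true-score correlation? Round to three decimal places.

r_true = r_obs / √(r_xx · r_yy) = 0.560 / √(0.627 × 0.662) = 0.560 / √0.415074 = 0.560 / 0.6443 ≈ 0.869.

0.869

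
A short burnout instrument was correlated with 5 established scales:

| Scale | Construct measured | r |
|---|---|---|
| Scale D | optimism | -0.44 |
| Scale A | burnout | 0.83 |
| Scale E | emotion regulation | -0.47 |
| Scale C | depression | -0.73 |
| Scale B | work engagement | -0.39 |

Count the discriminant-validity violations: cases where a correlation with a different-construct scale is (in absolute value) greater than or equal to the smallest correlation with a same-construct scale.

0

Convergent (same construct = burnout): Scale A.
Smallest convergent = 0.83. Discriminant |r|: 0.44, 0.47, 0.73, 0.39; count ≥ 0.83 → 0.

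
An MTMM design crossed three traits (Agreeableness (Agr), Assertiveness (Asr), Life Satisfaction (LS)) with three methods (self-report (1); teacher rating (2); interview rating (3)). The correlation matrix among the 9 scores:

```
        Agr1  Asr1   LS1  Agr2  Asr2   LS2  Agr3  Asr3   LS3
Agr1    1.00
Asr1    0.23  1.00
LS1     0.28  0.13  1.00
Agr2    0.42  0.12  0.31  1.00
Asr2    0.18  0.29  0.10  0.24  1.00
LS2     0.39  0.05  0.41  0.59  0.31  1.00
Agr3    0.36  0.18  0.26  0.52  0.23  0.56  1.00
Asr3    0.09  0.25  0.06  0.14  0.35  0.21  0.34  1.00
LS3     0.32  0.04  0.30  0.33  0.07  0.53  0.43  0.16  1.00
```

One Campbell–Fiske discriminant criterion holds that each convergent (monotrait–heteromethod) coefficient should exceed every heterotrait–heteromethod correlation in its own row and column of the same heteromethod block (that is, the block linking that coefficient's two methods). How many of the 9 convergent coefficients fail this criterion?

3

Convergent coefficients and their comparison sets:
Agr (methods 1·2): 0.42 vs {0.18, 0.12, 0.39, 0.31} → pass.
Agr (methods 1·3): 0.36 vs {0.09, 0.18, 0.32, 0.26} → pass.
Agr (methods 2·3): 0.52 vs {0.14, 0.23, 0.33, 0.56} → fail.
Asr (methods 1·2): 0.29 vs {0.12, 0.18, 0.05, 0.10} → pass.
Asr (methods 1·3): 0.25 vs {0.18, 0.09, 0.04, 0.06} → pass.
Asr (methods 2·3): 0.35 vs {0.23, 0.14, 0.07, 0.21} → pass.
LS (methods 1·2): 0.41 vs {0.31, 0.39, 0.10, 0.05} → pass.
LS (methods 1·3): 0.30 vs {0.26, 0.32, 0.06, 0.04} → fail.
LS (methods 2·3): 0.53 vs {0.56, 0.33, 0.21, 0.07} → fail.
3 of 9 fail.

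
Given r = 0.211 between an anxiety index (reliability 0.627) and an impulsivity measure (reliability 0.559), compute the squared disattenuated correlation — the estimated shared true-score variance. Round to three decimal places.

Disattenuated r = 0.211 / √(0.627 × 0.559) = 0.211 / 0.5920 = 0.3564.
Shared true-score variance = 0.3564² = 0.1270 ≈ 0.127.

0.127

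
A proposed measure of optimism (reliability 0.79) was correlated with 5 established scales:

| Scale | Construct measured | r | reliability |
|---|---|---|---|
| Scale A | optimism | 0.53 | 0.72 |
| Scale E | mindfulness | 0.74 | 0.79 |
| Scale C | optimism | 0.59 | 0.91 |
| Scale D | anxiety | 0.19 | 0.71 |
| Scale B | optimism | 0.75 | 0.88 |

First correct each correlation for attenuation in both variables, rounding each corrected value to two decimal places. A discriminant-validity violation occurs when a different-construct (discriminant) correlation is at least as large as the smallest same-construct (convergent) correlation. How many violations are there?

1

Disattenuated r (r / √(r_scale · r_new)):
  Scale A (conv): 0.53 / √(0.72·0.79) = 0.70
  Scale E (disc): 0.74 / √(0.79·0.79) = 0.94
  Scale C (conv): 0.59 / √(0.91·0.79) = 0.70
  Scale D (disc): 0.19 / √(0.71·0.79) = 0.25
  Scale B (conv): 0.75 / √(0.88·0.79) = 0.90
Smallest convergent = 0.70. Discriminant values: 0.94, 0.25; count ≥ 0.70 → 1.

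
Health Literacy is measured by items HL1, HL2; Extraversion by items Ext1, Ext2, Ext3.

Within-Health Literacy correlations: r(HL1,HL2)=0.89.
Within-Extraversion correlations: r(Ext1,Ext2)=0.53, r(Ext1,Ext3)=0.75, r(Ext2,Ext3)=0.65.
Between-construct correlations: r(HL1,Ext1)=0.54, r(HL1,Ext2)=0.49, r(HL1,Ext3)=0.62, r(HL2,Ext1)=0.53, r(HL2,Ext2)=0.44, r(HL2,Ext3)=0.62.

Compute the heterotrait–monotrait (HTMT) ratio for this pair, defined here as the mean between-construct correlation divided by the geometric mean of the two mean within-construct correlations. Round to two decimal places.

Mean between = 3.24/6 = 0.5400.
Mean within-HL = 0.89/1 = 0.8900; mean within-Ext = 1.93/3 = 0.6433.
Geometric mean = √(0.8900 × 0.6433) = 0.7567.
HTMT = 0.5400 / 0.7567 = 0.71.

0.71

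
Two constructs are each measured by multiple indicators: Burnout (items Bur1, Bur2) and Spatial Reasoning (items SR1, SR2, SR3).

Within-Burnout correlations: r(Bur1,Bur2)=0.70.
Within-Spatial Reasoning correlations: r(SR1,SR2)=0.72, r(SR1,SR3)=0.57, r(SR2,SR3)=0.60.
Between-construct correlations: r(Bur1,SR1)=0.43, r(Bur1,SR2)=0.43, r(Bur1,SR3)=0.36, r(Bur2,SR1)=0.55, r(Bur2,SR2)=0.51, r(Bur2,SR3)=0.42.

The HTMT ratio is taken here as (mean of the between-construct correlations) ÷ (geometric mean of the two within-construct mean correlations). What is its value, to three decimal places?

0.678

Between-construct mean = 2.70/6 = 0.4500.
Mean within-Bur = 0.70/1 = 0.7000; mean within-SR = 1.89/3 = 0.6300.
Geometric mean = √(0.7000 × 0.6300) = 0.6641.
HTMT = 0.4500 / 0.6641 = 0.678.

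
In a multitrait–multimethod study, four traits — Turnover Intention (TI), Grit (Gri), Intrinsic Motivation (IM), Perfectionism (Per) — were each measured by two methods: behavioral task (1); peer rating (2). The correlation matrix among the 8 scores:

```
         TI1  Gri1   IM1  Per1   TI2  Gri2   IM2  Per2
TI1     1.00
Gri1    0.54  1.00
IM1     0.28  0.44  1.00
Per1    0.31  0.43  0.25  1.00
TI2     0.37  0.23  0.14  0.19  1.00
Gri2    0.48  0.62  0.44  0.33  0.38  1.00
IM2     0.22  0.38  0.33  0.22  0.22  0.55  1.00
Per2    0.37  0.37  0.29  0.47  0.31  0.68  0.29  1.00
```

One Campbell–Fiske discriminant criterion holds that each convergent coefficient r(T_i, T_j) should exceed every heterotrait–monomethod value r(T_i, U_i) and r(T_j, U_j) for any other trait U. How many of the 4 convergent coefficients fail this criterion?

Convergent coefficients and their comparison sets:
TI (methods 1·2): 0.37 vs {0.54, 0.38, 0.28, 0.22, 0.31, 0.31} → fail.
Gri (methods 1·2): 0.62 vs {0.54, 0.38, 0.44, 0.55, 0.43, 0.68} → fail.
IM (methods 1·2): 0.33 vs {0.28, 0.22, 0.44, 0.55, 0.25, 0.29} → fail.
Per (methods 1·2): 0.47 vs {0.31, 0.31, 0.43, 0.68, 0.25, 0.29} → fail.
4 of 4 fail.

4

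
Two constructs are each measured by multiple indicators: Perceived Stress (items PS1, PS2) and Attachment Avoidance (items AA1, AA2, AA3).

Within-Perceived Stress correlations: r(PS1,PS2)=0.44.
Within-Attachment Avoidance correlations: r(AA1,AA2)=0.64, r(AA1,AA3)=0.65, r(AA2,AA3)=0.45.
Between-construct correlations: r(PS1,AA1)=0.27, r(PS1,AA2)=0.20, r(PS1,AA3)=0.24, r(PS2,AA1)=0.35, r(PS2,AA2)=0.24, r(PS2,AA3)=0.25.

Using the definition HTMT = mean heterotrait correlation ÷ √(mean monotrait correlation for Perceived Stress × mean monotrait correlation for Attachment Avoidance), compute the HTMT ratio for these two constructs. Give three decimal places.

Mean heterotrait r = 1.55/6 = 0.2583.
Mean within-PS = 0.44/1 = 0.4400; mean within-AA = 1.74/3 = 0.5800.
Geometric mean = √(0.4400 × 0.5800) = 0.5052.
HTMT = 0.2583 / 0.5052 = 0.511.

0.511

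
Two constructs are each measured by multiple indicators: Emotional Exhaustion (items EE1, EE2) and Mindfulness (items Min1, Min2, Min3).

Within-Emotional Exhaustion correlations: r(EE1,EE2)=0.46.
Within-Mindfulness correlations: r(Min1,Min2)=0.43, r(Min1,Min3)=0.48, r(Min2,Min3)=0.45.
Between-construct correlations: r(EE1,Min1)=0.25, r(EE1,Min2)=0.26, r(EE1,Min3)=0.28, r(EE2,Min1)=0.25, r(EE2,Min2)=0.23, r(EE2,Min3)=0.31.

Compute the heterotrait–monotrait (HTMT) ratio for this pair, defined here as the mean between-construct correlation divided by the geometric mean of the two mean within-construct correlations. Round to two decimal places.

0.58

Between-construct mean = 1.58/6 = 0.2633.
Mean within-EE = 0.46/1 = 0.4600; mean within-Min = 1.36/3 = 0.4533.
Geometric mean = √(0.4600 × 0.4533) = 0.4566.
HTMT = 0.2633 / 0.4566 = 0.58.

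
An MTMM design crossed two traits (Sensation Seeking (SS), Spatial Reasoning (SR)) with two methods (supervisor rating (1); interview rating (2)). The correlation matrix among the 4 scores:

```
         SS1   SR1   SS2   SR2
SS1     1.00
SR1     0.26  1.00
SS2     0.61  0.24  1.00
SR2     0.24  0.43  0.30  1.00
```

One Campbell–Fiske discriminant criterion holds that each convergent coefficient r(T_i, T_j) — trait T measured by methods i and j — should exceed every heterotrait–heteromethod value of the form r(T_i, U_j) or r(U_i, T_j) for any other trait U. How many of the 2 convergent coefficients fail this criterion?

Checking each validity diagonal entry against its comparison values:
SS (methods 1·2): 0.61 vs {0.24, 0.24} → pass.
SR (methods 1·2): 0.43 vs {0.24, 0.24} → pass.
0 of 2 fail.

0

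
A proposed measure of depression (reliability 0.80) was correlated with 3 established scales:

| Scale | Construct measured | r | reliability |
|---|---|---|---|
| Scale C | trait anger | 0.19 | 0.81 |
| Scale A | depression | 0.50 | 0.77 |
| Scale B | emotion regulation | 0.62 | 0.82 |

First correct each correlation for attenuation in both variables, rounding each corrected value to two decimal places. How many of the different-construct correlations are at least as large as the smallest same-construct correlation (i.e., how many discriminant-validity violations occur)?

1

Disattenuated r (r / √(r_scale · r_new)):
  Scale C (disc): 0.19 / √(0.81·0.80) = 0.24
  Scale A (conv): 0.50 / √(0.77·0.80) = 0.64
  Scale B (disc): 0.62 / √(0.82·0.80) = 0.77
Smallest convergent = 0.64. Discriminant values: 0.24, 0.77; count ≥ 0.64 → 1.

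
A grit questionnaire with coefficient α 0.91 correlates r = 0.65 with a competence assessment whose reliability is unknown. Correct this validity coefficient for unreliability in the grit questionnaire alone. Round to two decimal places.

Single correction: r_c = r_obs / √r_xx = 0.65 / √0.91 = 0.65 / 0.9539 ≈ 0.68.

0.68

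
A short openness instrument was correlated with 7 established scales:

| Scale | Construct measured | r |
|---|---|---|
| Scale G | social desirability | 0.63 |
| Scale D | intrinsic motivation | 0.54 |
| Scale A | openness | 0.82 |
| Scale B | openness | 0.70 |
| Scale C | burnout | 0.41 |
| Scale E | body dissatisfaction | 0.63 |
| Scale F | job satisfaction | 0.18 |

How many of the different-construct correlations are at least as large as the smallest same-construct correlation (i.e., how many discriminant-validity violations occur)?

Convergent (same construct = openness): Scale A, Scale B.
Smallest convergent = 0.70. Discriminant values: 0.63, 0.54, 0.41, 0.63, 0.18; count ≥ 0.70 → 0.

0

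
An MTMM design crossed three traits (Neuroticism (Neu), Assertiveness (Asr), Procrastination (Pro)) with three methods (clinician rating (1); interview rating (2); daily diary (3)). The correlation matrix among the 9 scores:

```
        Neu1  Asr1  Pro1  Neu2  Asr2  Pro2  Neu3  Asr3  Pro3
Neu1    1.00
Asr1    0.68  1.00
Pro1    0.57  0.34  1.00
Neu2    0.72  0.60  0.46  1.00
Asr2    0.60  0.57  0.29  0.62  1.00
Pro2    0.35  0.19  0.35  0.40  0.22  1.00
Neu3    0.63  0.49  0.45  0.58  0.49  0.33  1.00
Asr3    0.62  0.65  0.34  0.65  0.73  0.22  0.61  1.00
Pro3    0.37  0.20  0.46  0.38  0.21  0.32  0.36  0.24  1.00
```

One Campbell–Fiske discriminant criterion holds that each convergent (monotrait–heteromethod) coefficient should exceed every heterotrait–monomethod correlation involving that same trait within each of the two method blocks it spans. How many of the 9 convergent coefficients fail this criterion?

Convergent coefficients and their comparison sets:
Neu (methods 1·2): 0.72 vs {0.68, 0.62, 0.57, 0.40} → pass.
Neu (methods 1·3): 0.63 vs {0.68, 0.61, 0.57, 0.36} → fail.
Neu (methods 2·3): 0.58 vs {0.62, 0.61, 0.40, 0.36} → fail.
Asr (methods 1·2): 0.57 vs {0.68, 0.62, 0.34, 0.22} → fail.
Asr (methods 1·3): 0.65 vs {0.68, 0.61, 0.34, 0.24} → fail.
Asr (methods 2·3): 0.73 vs {0.62, 0.61, 0.22, 0.24} → pass.
Pro (methods 1·2): 0.35 vs {0.57, 0.40, 0.34, 0.22} → fail.
Pro (methods 1·3): 0.46 vs {0.57, 0.36, 0.34, 0.24} → fail.
Pro (methods 2·3): 0.32 vs {0.40, 0.36, 0.22, 0.24} → fail.
7 of 9 fail.

7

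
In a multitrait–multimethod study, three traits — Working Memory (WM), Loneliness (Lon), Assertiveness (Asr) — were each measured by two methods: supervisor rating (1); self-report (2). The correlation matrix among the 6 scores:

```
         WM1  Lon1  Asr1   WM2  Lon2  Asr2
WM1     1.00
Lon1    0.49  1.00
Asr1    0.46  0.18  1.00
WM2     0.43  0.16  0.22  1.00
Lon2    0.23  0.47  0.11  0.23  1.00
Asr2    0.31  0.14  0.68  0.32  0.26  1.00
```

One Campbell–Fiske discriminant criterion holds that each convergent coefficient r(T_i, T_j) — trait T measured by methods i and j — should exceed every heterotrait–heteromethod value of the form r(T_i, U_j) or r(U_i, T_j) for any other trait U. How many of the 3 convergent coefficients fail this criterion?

Each convergent coefficient versus the relevant comparison correlations:
WM (methods 1·2): 0.43 vs {0.23, 0.16, 0.31, 0.22} → pass.
Lon (methods 1·2): 0.47 vs {0.16, 0.23, 0.14, 0.11} → pass.
Asr (methods 1·2): 0.68 vs {0.22, 0.31, 0.11, 0.14} → pass.
0 of 3 fail.

0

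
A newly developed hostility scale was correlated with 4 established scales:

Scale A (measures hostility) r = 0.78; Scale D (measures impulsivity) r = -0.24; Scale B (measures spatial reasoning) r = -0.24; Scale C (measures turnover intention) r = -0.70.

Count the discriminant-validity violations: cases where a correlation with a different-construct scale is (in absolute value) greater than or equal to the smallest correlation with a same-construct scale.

Convergent (same construct = hostility): Scale A.
Smallest convergent = 0.78. Discriminant |r|: 0.24, 0.24, 0.70; count ≥ 0.78 → 0.

0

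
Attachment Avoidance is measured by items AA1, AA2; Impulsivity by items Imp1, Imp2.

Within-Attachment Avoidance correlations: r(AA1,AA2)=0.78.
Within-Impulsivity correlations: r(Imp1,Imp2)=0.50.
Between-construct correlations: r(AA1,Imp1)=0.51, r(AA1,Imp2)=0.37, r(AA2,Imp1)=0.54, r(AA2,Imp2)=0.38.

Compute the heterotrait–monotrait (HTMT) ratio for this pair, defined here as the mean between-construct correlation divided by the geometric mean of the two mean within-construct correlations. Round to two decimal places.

0.72

Mean heterotrait r = 1.80/4 = 0.4500.
Mean within-AA = 0.78/1 = 0.7800; mean within-Imp = 0.50/1 = 0.5000.
Geometric mean = √(0.7800 × 0.5000) = 0.6245.
HTMT = 0.4500 / 0.6245 = 0.72.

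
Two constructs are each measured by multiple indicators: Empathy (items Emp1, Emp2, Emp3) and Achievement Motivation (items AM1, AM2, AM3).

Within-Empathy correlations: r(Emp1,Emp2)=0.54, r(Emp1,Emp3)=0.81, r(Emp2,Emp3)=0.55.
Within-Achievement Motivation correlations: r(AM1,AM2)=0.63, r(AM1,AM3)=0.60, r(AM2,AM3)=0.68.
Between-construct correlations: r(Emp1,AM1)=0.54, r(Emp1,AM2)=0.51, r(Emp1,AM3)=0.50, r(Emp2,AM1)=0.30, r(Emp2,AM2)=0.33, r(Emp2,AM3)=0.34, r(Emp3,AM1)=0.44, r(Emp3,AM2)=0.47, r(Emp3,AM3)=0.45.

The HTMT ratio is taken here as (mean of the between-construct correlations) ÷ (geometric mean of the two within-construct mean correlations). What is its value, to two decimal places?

Mean between = 3.88/9 = 0.4311.
Mean within-Emp = 1.90/3 = 0.6333; mean within-AM = 1.91/3 = 0.6367.
Geometric mean = √(0.6333 × 0.6367) = 0.6350.
HTMT = 0.4311 / 0.6350 = 0.68.

0.68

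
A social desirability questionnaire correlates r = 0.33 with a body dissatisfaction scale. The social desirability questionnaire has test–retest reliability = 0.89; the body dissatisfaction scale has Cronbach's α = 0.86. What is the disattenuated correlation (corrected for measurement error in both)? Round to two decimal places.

r_true = r_obs / √(r_xx · r_yy) = 0.33 / √(0.89 × 0.86) = 0.33 / √0.7654 = 0.33 / 0.8749 ≈ 0.38.

0.38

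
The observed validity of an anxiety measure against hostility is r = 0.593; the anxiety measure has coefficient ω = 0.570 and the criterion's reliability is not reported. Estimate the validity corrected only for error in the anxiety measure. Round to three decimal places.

0.785

Single correction: r_c = r_obs / √r_xx = 0.593 / √0.570 = 0.593 / 0.7550 ≈ 0.785.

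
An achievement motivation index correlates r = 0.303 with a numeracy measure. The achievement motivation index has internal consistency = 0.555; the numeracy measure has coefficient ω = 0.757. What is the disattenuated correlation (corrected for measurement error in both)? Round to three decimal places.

0.467

r_true = r_obs / √(r_xx · r_yy) = 0.303 / √(0.555 × 0.757) = 0.303 / √0.420135 = 0.303 / 0.6482 ≈ 0.467.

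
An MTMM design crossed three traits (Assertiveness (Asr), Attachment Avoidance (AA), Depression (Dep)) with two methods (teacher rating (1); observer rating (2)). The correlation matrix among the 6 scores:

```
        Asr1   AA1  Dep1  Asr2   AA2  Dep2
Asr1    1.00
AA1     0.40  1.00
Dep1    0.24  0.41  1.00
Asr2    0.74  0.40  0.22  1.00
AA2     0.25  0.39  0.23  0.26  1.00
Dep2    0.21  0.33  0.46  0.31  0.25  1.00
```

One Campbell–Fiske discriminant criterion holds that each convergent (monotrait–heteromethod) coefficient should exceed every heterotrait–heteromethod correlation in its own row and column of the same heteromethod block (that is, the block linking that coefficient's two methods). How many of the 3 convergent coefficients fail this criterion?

Checking each validity diagonal entry against its comparison values:
Asr (methods 1·2): 0.74 vs {0.25, 0.40, 0.21, 0.22} → pass.
AA (methods 1·2): 0.39 vs {0.40, 0.25, 0.33, 0.23} → fail.
Dep (methods 1·2): 0.46 vs {0.22, 0.21, 0.23, 0.33} → pass.
1 of 3 fail.

1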